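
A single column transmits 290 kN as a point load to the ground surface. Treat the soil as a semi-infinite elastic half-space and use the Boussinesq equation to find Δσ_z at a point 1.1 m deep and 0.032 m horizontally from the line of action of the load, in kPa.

Boussinesq vertical stress below a point load on an elastic half-space:
Δσ_z = 3P/(2πz²) · [1 + (r/z)²]^(−5/2)
r/z = 0.032/1.1 = 0.029091; [1+(r/z)²]^(−5/2) = 0.99789.
Δσ_z = 3×290/(2π×1.1²) × 0.99789 = 114.43 × 0.99789 = 114.2 kPa

Δσ_z ≈ 114 kPa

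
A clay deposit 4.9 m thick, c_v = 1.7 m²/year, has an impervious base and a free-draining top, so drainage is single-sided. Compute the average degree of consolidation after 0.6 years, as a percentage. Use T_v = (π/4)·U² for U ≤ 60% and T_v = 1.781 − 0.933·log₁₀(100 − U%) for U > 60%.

Drainage path length: H_d = H = 4.9 m (single drainage).
T_v = c_v·t/H_d² = 1.7×0.6/4.9² = 0.042482.
T_v = 0.042482 corresponds to the U ≤ 60% branch:
U = √(4T_v/π) = 0.2326

U ≈ 23.3 %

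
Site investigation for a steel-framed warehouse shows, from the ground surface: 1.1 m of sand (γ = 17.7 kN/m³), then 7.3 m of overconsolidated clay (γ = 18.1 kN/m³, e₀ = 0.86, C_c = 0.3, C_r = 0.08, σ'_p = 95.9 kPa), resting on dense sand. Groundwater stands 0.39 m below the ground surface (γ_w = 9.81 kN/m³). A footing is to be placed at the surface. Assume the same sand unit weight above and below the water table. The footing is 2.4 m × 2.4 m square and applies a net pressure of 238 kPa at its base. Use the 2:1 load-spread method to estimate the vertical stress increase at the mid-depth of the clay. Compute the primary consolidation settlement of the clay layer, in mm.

Mid-depth of clay below the ground surface: z = 1.1 + 7.3/2 = 4.75 m.
Total vertical stress at mid-clay: σ_v = 17.7×1.1 + 18.1×3.65 = 85.535 kPa.
Pore pressure: u = 9.81×(4.75 − 0.39) = 42.772 kPa.
Initial effective stress: σ'_0 = σ_v − u = 85.535 − 42.772 = 42.763 kPa.
Stress increase at mid-clay by the 2:1 spreading method:
Δσ = qBL/((B+z)(L+z)) = 238×2.4×2.4/((2.4+4.75)(2.4+4.75)) = 26.816 kPa
Final effective stress: σ'_f = 42.763 + 26.816 = 69.579 kPa.
σ'_f = 69.579 ≤ σ'_p = 95.9 kPa, so the clay remains overconsolidated and only the recompression index applies:
S_c = C_r·H/(1+e₀)·log₁₀(σ'_f/σ'_0) = 0.08×7.3/1.86×log₁₀(69.579/42.763)
    = 0.31398 × 0.21141 = 0.06638 m

S_c ≈ 66.4 mm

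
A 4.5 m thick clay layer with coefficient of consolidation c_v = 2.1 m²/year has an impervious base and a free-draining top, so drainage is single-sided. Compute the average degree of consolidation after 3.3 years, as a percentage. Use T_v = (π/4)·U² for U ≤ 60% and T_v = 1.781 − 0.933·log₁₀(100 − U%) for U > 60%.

Drainage path length: H_d = H = 4.5 m (single drainage).
T_v = c_v·t/H_d² = 2.1×3.3/4.5² = 0.34222.
T_v = 0.34222 corresponds to the U > 60% branch:
U = 1 − 10^((1.781 − T_v)/0.933)/100 = 0.6516

U ≈ 65.2 %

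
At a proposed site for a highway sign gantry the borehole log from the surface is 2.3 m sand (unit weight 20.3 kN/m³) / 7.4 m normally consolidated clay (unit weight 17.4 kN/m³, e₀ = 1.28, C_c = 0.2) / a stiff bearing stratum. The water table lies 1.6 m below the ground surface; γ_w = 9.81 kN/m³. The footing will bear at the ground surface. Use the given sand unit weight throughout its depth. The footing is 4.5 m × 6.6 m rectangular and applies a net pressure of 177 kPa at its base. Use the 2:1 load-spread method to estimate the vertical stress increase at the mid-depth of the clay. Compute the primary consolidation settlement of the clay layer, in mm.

Mid-depth of clay below the ground surface: z = 2.3 + 7.4/2 = 6 m.
Total vertical stress at mid-clay: σ_v = 20.3×2.3 + 17.4×3.7 = 111.07 kPa.
Pore pressure: u = 9.81×(6 − 1.6) = 43.164 kPa.
Initial effective stress: σ'_0 = σ_v − u = 111.07 − 43.164 = 67.906 kPa.
Stress increase at mid-clay by the 2:1 spreading method:
Δσ = qBL/((B+z)(L+z)) = 177×4.5×6.6/((4.5+6)(6.6+6)) = 39.735 kPa
Final effective stress: σ'_f = σ'_0 + Δσ = 67.906 + 39.735 = 107.64 kPa.
Normally consolidated clay, so the full stress increment lies on the virgin compression line:
S_c = C_c·H/(1+e₀)·log₁₀(σ'_f/σ'_0) = 0.2×7.4/(1+1.28)×log₁₀(107.64/67.906)
    = 0.64912 × 0.20007 = 0.1299 m

S_c ≈ 130 mm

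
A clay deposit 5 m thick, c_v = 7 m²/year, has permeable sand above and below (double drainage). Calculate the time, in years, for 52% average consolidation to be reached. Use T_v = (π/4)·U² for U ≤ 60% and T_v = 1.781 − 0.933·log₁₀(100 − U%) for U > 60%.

Drainage path length: H_d = H/2 = 2.5 m (double drainage).
U ≤ 60%: T_v = (π/4)·U² = (π/4)×0.52² = 0.21237.
t = T_v·H_d²/c_v = 0.21237×2.5²/7 = 0.1896 years.

t ≈ 0.19 years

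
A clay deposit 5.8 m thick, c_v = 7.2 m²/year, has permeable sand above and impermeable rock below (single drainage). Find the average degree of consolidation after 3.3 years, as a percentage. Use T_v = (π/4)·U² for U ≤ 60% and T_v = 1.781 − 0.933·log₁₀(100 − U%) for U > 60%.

Drainage path length: H_d = H = 5.8 m (single drainage).
T_v = c_v·t/H_d² = 7.2×3.3/5.8² = 0.7063.
T_v = 0.7063 corresponds to the U > 60% branch:
U = 1 − 10^((1.781 − T_v)/0.933)/100 = 0.8581

U ≈ 85.8 %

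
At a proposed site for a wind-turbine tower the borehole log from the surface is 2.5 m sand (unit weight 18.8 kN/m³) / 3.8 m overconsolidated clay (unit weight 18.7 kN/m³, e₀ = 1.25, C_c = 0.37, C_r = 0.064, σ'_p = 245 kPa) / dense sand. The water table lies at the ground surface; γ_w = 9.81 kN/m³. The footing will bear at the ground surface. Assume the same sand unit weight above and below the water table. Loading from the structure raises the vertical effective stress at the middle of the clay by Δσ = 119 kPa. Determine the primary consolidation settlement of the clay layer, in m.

Mid-depth of clay below the ground surface: z = 2.5 + 3.8/2 = 4.4 m.
Total vertical stress at mid-clay: σ_v = 18.8×2.5 + 18.7×1.9 = 82.53 kPa.
Pore pressure: u = 9.81×(4.4 − 0) = 43.164 kPa.
Initial effective stress: σ'_0 = σ_v − u = 82.53 − 43.164 = 39.366 kPa.
Final effective stress: σ'_f = 39.366 + 119 = 158.37 kPa.
σ'_f = 158.37 ≤ σ'_p = 245 kPa, so the clay remains overconsolidated and only the recompression index applies:
S_c = C_r·H/(1+e₀)·log₁₀(σ'_f/σ'_0) = 0.064×3.8/2.25×log₁₀(158.37/39.366)
    = 0.10809 × 0.60455 = 0.06535 m

S_c ≈ 0.0653 m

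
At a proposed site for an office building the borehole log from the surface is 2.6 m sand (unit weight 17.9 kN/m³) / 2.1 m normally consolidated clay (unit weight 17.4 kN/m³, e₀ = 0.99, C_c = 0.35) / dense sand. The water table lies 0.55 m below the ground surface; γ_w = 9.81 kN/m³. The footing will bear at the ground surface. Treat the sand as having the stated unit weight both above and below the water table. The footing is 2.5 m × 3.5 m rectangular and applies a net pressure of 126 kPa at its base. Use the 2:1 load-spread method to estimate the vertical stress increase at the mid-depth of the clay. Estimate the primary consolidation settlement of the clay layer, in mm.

Mid-depth of clay below the ground surface: z = 2.6 + 2.1/2 = 3.65 m.
Total vertical stress at mid-clay: σ_v = 17.9×2.6 + 17.4×1.05 = 64.81 kPa.
Pore pressure: u = 9.81×(3.65 − 0.55) = 30.411 kPa.
Initial effective stress: σ'_0 = σ_v − u = 64.81 − 30.411 = 34.399 kPa.
Stress increase at mid-clay by the 2:1 spreading method:
Δσ = qBL/((B+z)(L+z)) = 126×2.5×3.5/((2.5+3.65)(3.5+3.65)) = 25.072 kPa
Final effective stress: σ'_f = σ'_0 + Δσ = 34.399 + 25.072 = 59.471 kPa.
Normally consolidated clay, so the full stress increment lies on the virgin compression line:
S_c = C_c·H/(1+e₀)·log₁₀(σ'_f/σ'_0) = 0.35×2.1/(1+0.99)×log₁₀(59.471/34.399)
    = 0.36935 × 0.23776 = 0.08782 m

S_c ≈ 87.8 mm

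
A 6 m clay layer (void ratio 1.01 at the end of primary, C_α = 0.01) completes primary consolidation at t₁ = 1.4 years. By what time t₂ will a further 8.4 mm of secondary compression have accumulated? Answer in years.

S_s = C_α·H/(1+e_p)·log₁₀(t₂/t₁) ⇒ log₁₀(t₂/t₁) = S_s·(1+e_p)/(C_α·H).
log₁₀(t₂/t₁) = 0.0084 × (1+1.01) / (0.01×6) = 0.2814
t₂ = t₁ × 10^0.2814 = 1.4 × 1.912 = 2.676 years

t₂ ≈ 2.68 years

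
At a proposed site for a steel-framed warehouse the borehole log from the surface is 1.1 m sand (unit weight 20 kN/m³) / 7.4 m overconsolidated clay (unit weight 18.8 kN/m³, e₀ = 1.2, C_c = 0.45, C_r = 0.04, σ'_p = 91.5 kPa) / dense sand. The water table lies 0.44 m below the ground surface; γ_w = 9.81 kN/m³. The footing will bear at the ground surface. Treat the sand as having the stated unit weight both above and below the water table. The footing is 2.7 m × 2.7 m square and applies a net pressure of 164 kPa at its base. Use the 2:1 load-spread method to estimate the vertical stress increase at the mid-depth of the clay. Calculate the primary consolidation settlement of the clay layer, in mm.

S_c ≈ 21.1 mm

Mid-depth of clay below the ground surface: z = 1.1 + 7.4/2 = 4.8 m.
Total vertical stress at mid-clay: σ_v = 20×1.1 + 18.8×3.7 = 91.56 kPa.
Pore pressure: u = 9.81×(4.8 − 0.44) = 42.772 kPa.
Initial effective stress: σ'_0 = σ_v − u = 91.56 − 42.772 = 48.788 kPa.
Stress increase at mid-clay by the 2:1 spreading method:
Δσ = qBL/((B+z)(L+z)) = 164×2.7×2.7/((2.7+4.8)(2.7+4.8)) = 21.254 kPa
Final effective stress: σ'_f = 48.788 + 21.254 = 70.042 kPa.
σ'_f = 70.042 ≤ σ'_p = 91.5 kPa, so the clay remains overconsolidated and only the recompression index applies:
S_c = C_r·H/(1+e₀)·log₁₀(σ'_f/σ'_0) = 0.04×7.4/2.2×log₁₀(70.042/48.788)
    = 0.13454 × 0.15705 = 0.02113 m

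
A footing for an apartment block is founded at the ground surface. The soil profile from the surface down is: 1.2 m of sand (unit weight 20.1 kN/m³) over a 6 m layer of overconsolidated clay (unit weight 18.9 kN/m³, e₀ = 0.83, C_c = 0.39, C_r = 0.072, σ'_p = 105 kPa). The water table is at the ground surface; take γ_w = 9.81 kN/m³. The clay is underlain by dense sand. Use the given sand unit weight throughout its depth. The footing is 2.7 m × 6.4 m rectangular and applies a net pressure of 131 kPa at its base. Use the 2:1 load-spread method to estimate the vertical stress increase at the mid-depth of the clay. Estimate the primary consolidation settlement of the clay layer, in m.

Mid-depth of clay below the ground surface: z = 1.2 + 6/2 = 4.2 m.
Total vertical stress at mid-clay: σ_v = 20.1×1.2 + 18.9×3 = 80.82 kPa.
Pore pressure: u = 9.81×(4.2 − 0) = 41.202 kPa.
Initial effective stress: σ'_0 = σ_v − u = 80.82 − 41.202 = 39.618 kPa.
Stress increase at mid-clay by the 2:1 spreading method:
Δσ = qBL/((B+z)(L+z)) = 131×2.7×6.4/((2.7+4.2)(6.4+4.2)) = 30.95 kPa
Final effective stress: σ'_f = 39.618 + 30.95 = 70.568 kPa.
σ'_f = 70.568 ≤ σ'_p = 105 kPa, so the clay remains overconsolidated and only the recompression index applies:
S_c = C_r·H/(1+e₀)·log₁₀(σ'_f/σ'_0) = 0.072×6/1.83×log₁₀(70.568/39.618)
    = 0.23607 × 0.25072 = 0.05919 m

S_c ≈ 0.0592 m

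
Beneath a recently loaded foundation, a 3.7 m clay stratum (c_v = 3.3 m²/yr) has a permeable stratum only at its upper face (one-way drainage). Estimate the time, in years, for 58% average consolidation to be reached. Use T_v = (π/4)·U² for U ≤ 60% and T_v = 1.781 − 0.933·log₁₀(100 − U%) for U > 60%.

t ≈ 1.1 years

Drainage path length: H_d = H = 3.7 m (single drainage).
U ≤ 60%: T_v = (π/4)·U² = (π/4)×0.58² = 0.26421.
t = T_v·H_d²/c_v = 0.26421×3.7²/3.3 = 1.096 years.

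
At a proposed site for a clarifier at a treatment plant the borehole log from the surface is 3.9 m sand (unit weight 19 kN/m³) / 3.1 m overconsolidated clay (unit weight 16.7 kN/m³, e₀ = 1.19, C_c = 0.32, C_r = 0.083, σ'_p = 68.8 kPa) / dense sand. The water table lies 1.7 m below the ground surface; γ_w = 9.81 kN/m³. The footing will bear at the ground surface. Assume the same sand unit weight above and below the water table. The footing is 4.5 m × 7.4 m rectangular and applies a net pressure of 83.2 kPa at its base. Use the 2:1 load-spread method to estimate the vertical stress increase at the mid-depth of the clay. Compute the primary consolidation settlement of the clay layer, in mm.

S_c ≈ 45.6 mm

Mid-depth of clay below the ground surface: z = 3.9 + 3.1/2 = 5.45 m.
Total vertical stress at mid-clay: σ_v = 19×3.9 + 16.7×1.55 = 99.985 kPa.
Pore pressure: u = 9.81×(5.45 − 1.7) = 36.788 kPa.
Initial effective stress: σ'_0 = σ_v − u = 99.985 − 36.788 = 63.197 kPa.
Stress increase at mid-clay by the 2:1 spreading method:
Δσ = qBL/((B+z)(L+z)) = 83.2×4.5×7.4/((4.5+5.45)(7.4+5.45)) = 21.669 kPa
Final effective stress: σ'_f = 63.197 + 21.669 = 84.866 kPa.
σ'_f = 84.866 > σ'_p = 68.8 kPa, so the stress path crosses the preconsolidation pressure — recompression up to σ'_p, then virgin compression beyond:
S_c = H/(1+e₀)·[C_r·log₁₀(σ'_p/σ'_0) + C_c·log₁₀(σ'_f/σ'_p)]
    = 3.1/2.19 × [0.083×log₁₀(68.8/63.197) + 0.32×log₁₀(84.866/68.8)]
    = 1.4155 × [0.003062 + 0.029166] = 0.04562 m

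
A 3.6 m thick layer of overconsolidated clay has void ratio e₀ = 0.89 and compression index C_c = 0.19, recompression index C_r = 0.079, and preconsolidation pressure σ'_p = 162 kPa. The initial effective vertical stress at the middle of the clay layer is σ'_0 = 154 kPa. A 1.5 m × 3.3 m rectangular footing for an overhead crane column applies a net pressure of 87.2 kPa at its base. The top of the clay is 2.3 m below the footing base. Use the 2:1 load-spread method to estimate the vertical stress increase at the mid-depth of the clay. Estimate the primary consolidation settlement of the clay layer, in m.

S_c ≈ 0.00564 m

Mid-depth of clay below the footing base: z = 2.3 + 3.6/2 = 4.1 m.
Stress increase at mid-clay by the 2:1 spreading method:
Δσ = qBL/((B+z)(L+z)) = 87.2×1.5×3.3/((1.5+4.1)(3.3+4.1)) = 10.416 kPa
Final effective stress: σ'_f = 154 + 10.416 = 164.42 kPa.
σ'_f = 164.42 > σ'_p = 162 kPa, so the stress path crosses the preconsolidation pressure — recompression up to σ'_p, then virgin compression beyond:
S_c = H/(1+e₀)·[C_r·log₁₀(σ'_p/σ'_0) + C_c·log₁₀(σ'_f/σ'_p)]
    = 3.6/1.89 × [0.079×log₁₀(162/154) + 0.19×log₁₀(164.42/162)]
    = 1.9048 × [0.0017375 + 0.0012235] = 0.00564 m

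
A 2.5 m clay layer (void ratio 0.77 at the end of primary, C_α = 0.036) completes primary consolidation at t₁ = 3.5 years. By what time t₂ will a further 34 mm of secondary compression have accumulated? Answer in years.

S_s = C_α·H/(1+e_p)·log₁₀(t₂/t₁) ⇒ log₁₀(t₂/t₁) = S_s·(1+e_p)/(C_α·H).
log₁₀(t₂/t₁) = 0.034 × (1+0.77) / (0.036×2.5) = 0.6687
t₂ = t₁ × 10^0.6687 = 3.5 × 4.663 = 16.32 years

t₂ ≈ 16.3 years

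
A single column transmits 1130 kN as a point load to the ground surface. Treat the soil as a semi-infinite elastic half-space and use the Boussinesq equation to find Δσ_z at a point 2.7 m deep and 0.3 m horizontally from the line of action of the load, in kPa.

Δσ_z ≈ 71.8 kPa

Boussinesq vertical stress below a point load on an elastic half-space:
Δσ_z = 3P/(2πz²) · [1 + (r/z)²]^(−5/2)
r/z = 0.3/2.7 = 0.11111; [1+(r/z)²]^(−5/2) = 0.96979.
Δσ_z = 3×1130/(2π×2.7²) × 0.96979 = 74.01 × 0.96979 = 71.77 kPa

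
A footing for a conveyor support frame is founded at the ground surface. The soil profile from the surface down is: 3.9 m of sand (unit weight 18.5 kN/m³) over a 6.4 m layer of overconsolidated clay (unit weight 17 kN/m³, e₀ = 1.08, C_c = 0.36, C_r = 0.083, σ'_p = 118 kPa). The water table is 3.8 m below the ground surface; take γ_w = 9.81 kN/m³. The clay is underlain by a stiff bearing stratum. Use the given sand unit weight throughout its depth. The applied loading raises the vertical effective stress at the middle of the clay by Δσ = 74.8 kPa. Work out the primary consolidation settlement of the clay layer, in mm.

S_c ≈ 198 mm

Mid-depth of clay below the ground surface: z = 3.9 + 6.4/2 = 7.1 m.
Total vertical stress at mid-clay: σ_v = 18.5×3.9 + 17×3.2 = 126.55 kPa.
Pore pressure: u = 9.81×(7.1 − 3.8) = 32.373 kPa.
Initial effective stress: σ'_0 = σ_v − u = 126.55 − 32.373 = 94.177 kPa.
Final effective stress: σ'_f = 94.177 + 74.8 = 168.98 kPa.
σ'_f = 168.98 > σ'_p = 118 kPa, so the stress path crosses the preconsolidation pressure — recompression up to σ'_p, then virgin compression beyond:
S_c = H/(1+e₀)·[C_r·log₁₀(σ'_p/σ'_0) + C_c·log₁₀(σ'_f/σ'_p)]
    = 6.4/2.08 × [0.083×log₁₀(118/94.177) + 0.36×log₁₀(168.98/118)]
    = 3.0769 × [0.0081288 + 0.056143] = 0.1978 m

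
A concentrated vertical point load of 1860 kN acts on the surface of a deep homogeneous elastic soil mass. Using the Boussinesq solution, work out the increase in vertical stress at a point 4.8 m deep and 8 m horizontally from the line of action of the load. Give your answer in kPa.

Boussinesq vertical stress below a point load on an elastic half-space:
Δσ_z = 3P/(2πz²) · [1 + (r/z)²]^(−5/2)
r/z = 8/4.8 = 1.6667; [1+(r/z)²]^(−5/2) = 0.03605.
Δσ_z = 3×1860/(2π×4.8²) × 0.03605 = 38.545 × 0.03605 = 1.39 kPa

Δσ_z ≈ 1.39 kPa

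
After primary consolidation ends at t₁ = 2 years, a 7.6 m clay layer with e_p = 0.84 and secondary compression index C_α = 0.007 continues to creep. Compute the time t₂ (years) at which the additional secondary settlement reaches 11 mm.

t₂ ≈ 4.8 years

S_s = C_α·H/(1+e_p)·log₁₀(t₂/t₁) ⇒ log₁₀(t₂/t₁) = S_s·(1+e_p)/(C_α·H).
log₁₀(t₂/t₁) = 0.011 × (1+0.84) / (0.007×7.6) = 0.3805
t₂ = t₁ × 10^0.3805 = 2 × 2.401 = 4.803 years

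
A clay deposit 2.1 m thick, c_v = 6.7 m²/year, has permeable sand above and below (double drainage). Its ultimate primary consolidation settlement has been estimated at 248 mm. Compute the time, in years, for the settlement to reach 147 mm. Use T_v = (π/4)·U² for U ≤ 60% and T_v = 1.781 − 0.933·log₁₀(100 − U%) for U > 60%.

t ≈ 0.0454 years

Drainage path length: H_d = H/2 = 1.05 m (double drainage).
U = S(t)/S_ult = 147/248 = 0.5927.
U ≤ 60%: T_v = (π/4)·U² = (π/4)×0.59274² = 0.27594.
t = T_v·H_d²/c_v = 0.27594×1.05²/6.7 = 0.04541 years.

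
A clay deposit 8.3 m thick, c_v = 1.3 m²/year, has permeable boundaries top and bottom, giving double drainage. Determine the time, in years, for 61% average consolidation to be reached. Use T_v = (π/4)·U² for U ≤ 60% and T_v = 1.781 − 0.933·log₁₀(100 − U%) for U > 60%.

t ≈ 3.93 years

Drainage path length: H_d = H/2 = 4.15 m (double drainage).
U > 60%: T_v = 1.781 − 0.933·log₁₀(100 − 61) = 0.29654.
t = T_v·H_d²/c_v = 0.29654×4.15²/1.3 = 3.929 years.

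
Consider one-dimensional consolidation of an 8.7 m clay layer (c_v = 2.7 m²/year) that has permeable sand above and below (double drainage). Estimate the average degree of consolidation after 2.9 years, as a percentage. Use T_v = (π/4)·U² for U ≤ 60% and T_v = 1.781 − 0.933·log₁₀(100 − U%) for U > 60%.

Drainage path length: H_d = H/2 = 4.35 m (double drainage).
T_v = c_v·t/H_d² = 2.7×2.9/4.35² = 0.41379.
T_v = 0.41379 corresponds to the U > 60% branch:
U = 1 − 10^((1.781 − T_v)/0.933)/100 = 0.708

U ≈ 70.8 %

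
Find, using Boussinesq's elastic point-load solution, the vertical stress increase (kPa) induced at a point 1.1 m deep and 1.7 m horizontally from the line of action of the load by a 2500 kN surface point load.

Boussinesq vertical stress below a point load on an elastic half-space:
Δσ_z = 3P/(2πz²) · [1 + (r/z)²]^(−5/2)
r/z = 1.7/1.1 = 1.5455; [1+(r/z)²]^(−5/2) = 0.047316.
Δσ_z = 3×2500/(2π×1.1²) × 0.047316 = 986.5 × 0.047316 = 46.68 kPa

Δσ_z ≈ 46.7 kPa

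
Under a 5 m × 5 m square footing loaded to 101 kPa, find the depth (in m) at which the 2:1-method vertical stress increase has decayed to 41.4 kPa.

z ≈ 2.81 m

2:1 spreading — at depth z the loaded area has grown by z in each plan dimension:
qB²/(B+z)² = Δσ_z ⇒ z = B(√(q/Δσ_z) − 1) = 5×(√(101/41.4) − 1) = 2.81 m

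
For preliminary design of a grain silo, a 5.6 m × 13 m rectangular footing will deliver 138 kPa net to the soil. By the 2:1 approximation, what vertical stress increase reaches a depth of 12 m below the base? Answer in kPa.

Δσ_z ≈ 22.8 kPa

By the 2:1 method the load spreads at 1 horizontal : 2 vertical, so at depth z the loaded area has grown by z in each plan dimension:
Δσ = qBL/((B+z)(L+z)) = 138×5.6×13/((5.6+12)(13+12)) = 22.833 kPa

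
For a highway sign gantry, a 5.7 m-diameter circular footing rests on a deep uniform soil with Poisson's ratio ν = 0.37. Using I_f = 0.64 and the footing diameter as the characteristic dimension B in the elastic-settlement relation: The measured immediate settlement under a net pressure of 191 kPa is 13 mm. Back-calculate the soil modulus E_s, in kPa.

E_s ≈ 46300 kPa

S_e = q·B·(1−ν²)/E_s · I_f  ⇒  E_s = q·B·(1−ν²)·I_f / S_e.
E_s = 191 × 5.7 × 0.8631 × 0.64 / 0.013 = 46260 kPa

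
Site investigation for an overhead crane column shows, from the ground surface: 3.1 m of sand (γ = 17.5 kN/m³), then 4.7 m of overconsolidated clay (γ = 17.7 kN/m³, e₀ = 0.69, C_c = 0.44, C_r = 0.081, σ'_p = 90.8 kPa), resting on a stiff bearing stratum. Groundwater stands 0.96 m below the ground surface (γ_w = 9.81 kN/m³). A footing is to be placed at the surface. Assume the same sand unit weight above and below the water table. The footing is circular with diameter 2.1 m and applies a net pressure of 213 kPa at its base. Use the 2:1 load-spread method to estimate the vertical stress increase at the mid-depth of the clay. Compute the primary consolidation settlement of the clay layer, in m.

S_c ≈ 0.027 m

Mid-depth of clay below the ground surface: z = 3.1 + 4.7/2 = 5.45 m.
Total vertical stress at mid-clay: σ_v = 17.5×3.1 + 17.7×2.35 = 95.845 kPa.
Pore pressure: u = 9.81×(5.45 − 0.96) = 44.047 kPa.
Initial effective stress: σ'_0 = σ_v − u = 95.845 − 44.047 = 51.798 kPa.
Stress increase at mid-clay by the 2:1 spreading method:
Δσ ≈ qD²/(D+z)² = 213×2.1²/(2.1+5.45)² = 16.479 kPa
Final effective stress: σ'_f = 51.798 + 16.479 = 68.277 kPa.
σ'_f = 68.277 ≤ σ'_p = 90.8 kPa, so the clay remains overconsolidated and only the recompression index applies:
S_c = C_r·H/(1+e₀)·log₁₀(σ'_f/σ'_0) = 0.081×4.7/1.69×log₁₀(68.277/51.798)
    = 0.22527 × 0.11996 = 0.02702 m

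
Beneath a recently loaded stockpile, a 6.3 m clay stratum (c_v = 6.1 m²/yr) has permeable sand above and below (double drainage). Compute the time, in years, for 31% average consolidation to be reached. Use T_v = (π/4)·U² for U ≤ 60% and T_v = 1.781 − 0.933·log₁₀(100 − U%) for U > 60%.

t ≈ 0.123 years

Drainage path length: H_d = H/2 = 3.15 m (double drainage).
U ≤ 60%: T_v = (π/4)·U² = (π/4)×0.31² = 0.075477.
t = T_v·H_d²/c_v = 0.075477×3.15²/6.1 = 0.1228 years.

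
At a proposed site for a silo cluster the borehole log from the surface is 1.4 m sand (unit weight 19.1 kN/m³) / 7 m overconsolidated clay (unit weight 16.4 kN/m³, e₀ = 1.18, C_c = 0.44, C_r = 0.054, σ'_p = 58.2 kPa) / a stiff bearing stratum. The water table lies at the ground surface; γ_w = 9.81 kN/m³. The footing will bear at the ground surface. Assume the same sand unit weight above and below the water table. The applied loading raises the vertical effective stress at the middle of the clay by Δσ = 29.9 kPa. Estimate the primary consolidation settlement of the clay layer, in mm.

S_c ≈ 113 mm

Mid-depth of clay below the ground surface: z = 1.4 + 7/2 = 4.9 m.
Total vertical stress at mid-clay: σ_v = 19.1×1.4 + 16.4×3.5 = 84.14 kPa.
Pore pressure: u = 9.81×(4.9 − 0) = 48.069 kPa.
Initial effective stress: σ'_0 = σ_v − u = 84.14 − 48.069 = 36.071 kPa.
Final effective stress: σ'_f = 36.071 + 29.9 = 65.971 kPa.
σ'_f = 65.971 > σ'_p = 58.2 kPa, so the stress path crosses the preconsolidation pressure — recompression up to σ'_p, then virgin compression beyond:
S_c = H/(1+e₀)·[C_r·log₁₀(σ'_p/σ'_0) + C_c·log₁₀(σ'_f/σ'_p)]
    = 7/2.18 × [0.054×log₁₀(58.2/36.071) + 0.44×log₁₀(65.971/58.2)]
    = 3.211 × [0.011219 + 0.023949] = 0.1129 m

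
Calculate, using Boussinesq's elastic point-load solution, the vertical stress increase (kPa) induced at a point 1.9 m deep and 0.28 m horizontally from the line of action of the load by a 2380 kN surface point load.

Δσ_z ≈ 298 kPa

Boussinesq vertical stress below a point load on an elastic half-space:
Δσ_z = 3P/(2πz²) · [1 + (r/z)²]^(−5/2)
r/z = 0.28/1.9 = 0.14737; [1+(r/z)²]^(−5/2) = 0.9477.
Δσ_z = 3×2380/(2π×1.9²) × 0.9477 = 314.78 × 0.9477 = 298.3 kPa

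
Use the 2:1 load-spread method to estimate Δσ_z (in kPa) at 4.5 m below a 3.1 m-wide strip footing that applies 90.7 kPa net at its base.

By the 2:1 method the load spreads at 1 horizontal : 2 vertical, so at depth z the loaded area has grown by z in each plan dimension:
Δσ = qB/(B+z) = 90.7×3.1/(3.1+4.5) = 36.996 kPa

Δσ_z ≈ 37 kPa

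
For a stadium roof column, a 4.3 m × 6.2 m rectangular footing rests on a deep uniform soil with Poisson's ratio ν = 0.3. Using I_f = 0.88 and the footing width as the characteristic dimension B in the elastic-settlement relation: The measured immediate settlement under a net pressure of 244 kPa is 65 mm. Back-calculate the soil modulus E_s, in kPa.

S_e = q·B·(1−ν²)/E_s · I_f  ⇒  E_s = q·B·(1−ν²)·I_f / S_e.
E_s = 244 × 4.3 × 0.91 × 0.88 / 0.065 = 12930 kPa

E_s ≈ 12900 kPa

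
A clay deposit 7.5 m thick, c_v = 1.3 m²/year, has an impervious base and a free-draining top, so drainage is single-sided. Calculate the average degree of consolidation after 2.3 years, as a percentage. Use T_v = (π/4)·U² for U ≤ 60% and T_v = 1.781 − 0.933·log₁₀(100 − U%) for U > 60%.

U ≈ 26 %

Drainage path length: H_d = H = 7.5 m (single drainage).
T_v = c_v·t/H_d² = 1.3×2.3/7.5² = 0.053156.
T_v = 0.053156 corresponds to the U ≤ 60% branch:
U = √(4T_v/π) = 0.2602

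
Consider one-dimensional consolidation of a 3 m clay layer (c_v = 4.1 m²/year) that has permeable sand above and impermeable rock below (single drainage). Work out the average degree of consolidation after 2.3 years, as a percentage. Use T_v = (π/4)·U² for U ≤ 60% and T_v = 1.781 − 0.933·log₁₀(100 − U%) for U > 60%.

U ≈ 93.9 %

Drainage path length: H_d = H = 3 m (single drainage).
T_v = c_v·t/H_d² = 4.1×2.3/3² = 1.0478.
T_v = 1.0478 corresponds to the U > 60% branch:
U = 1 − 10^((1.781 − T_v)/0.933)/100 = 0.9389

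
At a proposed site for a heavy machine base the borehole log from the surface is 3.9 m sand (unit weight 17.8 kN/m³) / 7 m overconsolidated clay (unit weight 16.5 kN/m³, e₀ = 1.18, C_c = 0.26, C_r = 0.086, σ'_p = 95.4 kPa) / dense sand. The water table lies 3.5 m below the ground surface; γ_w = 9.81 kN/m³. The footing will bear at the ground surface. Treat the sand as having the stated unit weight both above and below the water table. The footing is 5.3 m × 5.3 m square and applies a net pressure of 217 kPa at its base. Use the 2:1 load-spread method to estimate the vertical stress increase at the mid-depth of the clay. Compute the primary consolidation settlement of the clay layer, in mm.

Mid-depth of clay below the ground surface: z = 3.9 + 7/2 = 7.4 m.
Total vertical stress at mid-clay: σ_v = 17.8×3.9 + 16.5×3.5 = 127.17 kPa.
Pore pressure: u = 9.81×(7.4 − 3.5) = 38.259 kPa.
Initial effective stress: σ'_0 = σ_v − u = 127.17 − 38.259 = 88.911 kPa.
Stress increase at mid-clay by the 2:1 spreading method:
Δσ = qBL/((B+z)(L+z)) = 217×5.3×5.3/((5.3+7.4)(5.3+7.4)) = 37.792 kPa
Final effective stress: σ'_f = 88.911 + 37.792 = 126.7 kPa.
σ'_f = 126.7 > σ'_p = 95.4 kPa, so the stress path crosses the preconsolidation pressure — recompression up to σ'_p, then virgin compression beyond:
S_c = H/(1+e₀)·[C_r·log₁₀(σ'_p/σ'_0) + C_c·log₁₀(σ'_f/σ'_p)]
    = 7/2.18 × [0.086×log₁₀(95.4/88.911) + 0.26×log₁₀(126.7/95.4)]
    = 3.211 × [0.002631 + 0.032039] = 0.1113 m

S_c ≈ 111 mm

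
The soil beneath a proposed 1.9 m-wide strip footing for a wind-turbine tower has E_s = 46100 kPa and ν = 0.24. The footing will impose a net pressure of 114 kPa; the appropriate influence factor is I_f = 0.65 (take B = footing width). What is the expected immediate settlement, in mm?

S_e ≈ 2.88 mm

Immediate (elastic) settlement: S_e = q·B·(1−ν²)/E_s · I_f.
S_e = 114 × 1.9 × (1 − 0.24²) / 46100 × 0.65
    = 114 × 1.9 × 0.9424 / 46100 × 0.65
    = 0.002878 m = 2.878 mm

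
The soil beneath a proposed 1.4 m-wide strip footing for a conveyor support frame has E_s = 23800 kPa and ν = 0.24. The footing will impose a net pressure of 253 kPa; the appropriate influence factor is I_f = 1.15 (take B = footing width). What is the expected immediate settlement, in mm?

Immediate (elastic) settlement: S_e = q·B·(1−ν²)/E_s · I_f.
S_e = 253 × 1.4 × (1 − 0.24²) / 23800 × 1.15
    = 253 × 1.4 × 0.9424 / 23800 × 1.15
    = 0.01613 m = 16.13 mm

S_e ≈ 16.1 mm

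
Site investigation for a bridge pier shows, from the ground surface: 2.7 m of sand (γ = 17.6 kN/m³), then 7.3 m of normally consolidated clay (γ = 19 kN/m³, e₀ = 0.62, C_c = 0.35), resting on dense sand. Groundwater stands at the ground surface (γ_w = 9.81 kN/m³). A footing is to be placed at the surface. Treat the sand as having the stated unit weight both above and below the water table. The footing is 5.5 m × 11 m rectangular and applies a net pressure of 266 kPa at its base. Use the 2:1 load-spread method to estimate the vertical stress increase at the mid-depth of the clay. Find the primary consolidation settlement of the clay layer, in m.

Mid-depth of clay below the ground surface: z = 2.7 + 7.3/2 = 6.35 m.
Total vertical stress at mid-clay: σ_v = 17.6×2.7 + 19×3.65 = 116.87 kPa.
Pore pressure: u = 9.81×(6.35 − 0) = 62.294 kPa.
Initial effective stress: σ'_0 = σ_v − u = 116.87 − 62.294 = 54.576 kPa.
Stress increase at mid-clay by the 2:1 spreading method:
Δσ = qBL/((B+z)(L+z)) = 266×5.5×11/((5.5+6.35)(11+6.35)) = 78.274 kPa
Final effective stress: σ'_f = σ'_0 + Δσ = 54.576 + 78.274 = 132.85 kPa.
Normally consolidated clay, so the full stress increment lies on the virgin compression line:
S_c = C_c·H/(1+e₀)·log₁₀(σ'_f/σ'_0) = 0.35×7.3/(1+0.62)×log₁₀(132.85/54.576)
    = 1.5772 × 0.38636 = 0.6094 m

S_c ≈ 0.609 m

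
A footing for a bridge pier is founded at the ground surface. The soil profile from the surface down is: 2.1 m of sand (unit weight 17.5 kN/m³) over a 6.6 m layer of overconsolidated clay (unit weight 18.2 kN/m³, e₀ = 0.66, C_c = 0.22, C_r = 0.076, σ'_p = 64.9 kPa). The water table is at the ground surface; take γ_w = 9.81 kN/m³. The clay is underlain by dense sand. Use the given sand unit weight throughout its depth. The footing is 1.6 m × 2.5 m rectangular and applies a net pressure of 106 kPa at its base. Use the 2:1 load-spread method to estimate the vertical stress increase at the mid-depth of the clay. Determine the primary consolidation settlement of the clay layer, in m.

Mid-depth of clay below the ground surface: z = 2.1 + 6.6/2 = 5.4 m.
Total vertical stress at mid-clay: σ_v = 17.5×2.1 + 18.2×3.3 = 96.81 kPa.
Pore pressure: u = 9.81×(5.4 − 0) = 52.974 kPa.
Initial effective stress: σ'_0 = σ_v − u = 96.81 − 52.974 = 43.836 kPa.
Stress increase at mid-clay by the 2:1 spreading method:
Δσ = qBL/((B+z)(L+z)) = 106×1.6×2.5/((1.6+5.4)(2.5+5.4)) = 7.6673 kPa
Final effective stress: σ'_f = 43.836 + 7.6673 = 51.503 kPa.
σ'_f = 51.503 ≤ σ'_p = 64.9 kPa, so the clay remains overconsolidated and only the recompression index applies:
S_c = C_r·H/(1+e₀)·log₁₀(σ'_f/σ'_0) = 0.076×6.6/1.66×log₁₀(51.503/43.836)
    = 0.30217 × 0.070002 = 0.02115 m

S_c ≈ 0.0212 m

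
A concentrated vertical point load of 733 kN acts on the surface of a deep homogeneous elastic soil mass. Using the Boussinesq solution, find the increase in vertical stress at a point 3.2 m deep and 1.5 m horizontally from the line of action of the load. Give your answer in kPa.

Boussinesq vertical stress below a point load on an elastic half-space:
Δσ_z = 3P/(2πz²) · [1 + (r/z)²]^(−5/2)
r/z = 1.5/3.2 = 0.46875; [1+(r/z)²]^(−5/2) = 0.60862.
Δσ_z = 3×733/(2π×3.2²) × 0.60862 = 34.178 × 0.60862 = 20.8 kPa

Δσ_z ≈ 20.8 kPa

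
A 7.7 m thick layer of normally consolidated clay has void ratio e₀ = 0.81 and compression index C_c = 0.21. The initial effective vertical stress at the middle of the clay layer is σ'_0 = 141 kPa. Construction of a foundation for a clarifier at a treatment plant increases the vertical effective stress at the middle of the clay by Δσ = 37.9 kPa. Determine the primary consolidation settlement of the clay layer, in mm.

S_c ≈ 92.4 mm

Final effective stress: σ'_f = σ'_0 + Δσ = 141 + 37.9 = 178.9 kPa.
Normally consolidated clay, so the full stress increment lies on the virgin compression line:
S_c = C_c·H/(1+e₀)·log₁₀(σ'_f/σ'_0) = 0.21×7.7/(1+0.81)×log₁₀(178.9/141)
    = 0.89337 × 0.10339 = 0.09237 m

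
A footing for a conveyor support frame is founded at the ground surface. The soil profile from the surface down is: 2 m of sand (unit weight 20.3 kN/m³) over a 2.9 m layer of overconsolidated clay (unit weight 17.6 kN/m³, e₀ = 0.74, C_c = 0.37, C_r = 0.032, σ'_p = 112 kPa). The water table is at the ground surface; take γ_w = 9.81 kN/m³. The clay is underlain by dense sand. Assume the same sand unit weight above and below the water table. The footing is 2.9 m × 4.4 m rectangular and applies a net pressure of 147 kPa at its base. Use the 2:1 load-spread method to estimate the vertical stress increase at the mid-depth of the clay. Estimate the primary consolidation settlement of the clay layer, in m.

Mid-depth of clay below the ground surface: z = 2 + 2.9/2 = 3.45 m.
Total vertical stress at mid-clay: σ_v = 20.3×2 + 17.6×1.45 = 66.12 kPa.
Pore pressure: u = 9.81×(3.45 − 0) = 33.845 kPa.
Initial effective stress: σ'_0 = σ_v − u = 66.12 − 33.845 = 32.275 kPa.
Stress increase at mid-clay by the 2:1 spreading method:
Δσ = qBL/((B+z)(L+z)) = 147×2.9×4.4/((2.9+3.45)(4.4+3.45)) = 37.629 kPa
Final effective stress: σ'_f = 32.275 + 37.629 = 69.904 kPa.
σ'_f = 69.904 ≤ σ'_p = 112 kPa, so the clay remains overconsolidated and only the recompression index applies:
S_c = C_r·H/(1+e₀)·log₁₀(σ'_f/σ'_0) = 0.032×2.9/1.74×log₁₀(69.904/32.275)
    = 0.053334 × 0.33564 = 0.0179 m

S_c ≈ 0.0179 m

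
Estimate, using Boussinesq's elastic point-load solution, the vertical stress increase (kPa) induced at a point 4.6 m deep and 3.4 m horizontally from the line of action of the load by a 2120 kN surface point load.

Boussinesq vertical stress below a point load on an elastic half-space:
Δσ_z = 3P/(2πz²) · [1 + (r/z)²]^(−5/2)
r/z = 3.4/4.6 = 0.73913; [1+(r/z)²]^(−5/2) = 0.33632.
Δσ_z = 3×2120/(2π×4.6²) × 0.33632 = 47.837 × 0.33632 = 16.09 kPa

Δσ_z ≈ 16.1 kPa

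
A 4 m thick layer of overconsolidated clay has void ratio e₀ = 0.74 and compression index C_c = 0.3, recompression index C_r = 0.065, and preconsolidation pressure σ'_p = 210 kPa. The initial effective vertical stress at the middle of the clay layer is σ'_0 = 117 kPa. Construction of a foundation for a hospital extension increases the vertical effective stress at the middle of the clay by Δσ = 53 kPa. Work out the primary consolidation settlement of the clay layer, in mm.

Final effective stress: σ'_f = 117 + 53 = 170 kPa.
σ'_f = 170 ≤ σ'_p = 210 kPa, so the clay remains overconsolidated and only the recompression index applies:
S_c = C_r·H/(1+e₀)·log₁₀(σ'_f/σ'_0) = 0.065×4/1.74×log₁₀(170/117)
    = 0.14943 × 0.16226 = 0.02425 m

S_c ≈ 24.2 mm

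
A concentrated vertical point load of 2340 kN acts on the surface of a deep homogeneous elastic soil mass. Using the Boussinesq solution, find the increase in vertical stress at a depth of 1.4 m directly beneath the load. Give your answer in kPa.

Δσ_z ≈ 570 kPa

Boussinesq vertical stress below a point load on an elastic half-space:
Δσ_z = 3P/(2πz²) · [1 + (r/z)²]^(−5/2)
r/z = 0/1.4 = 0; [1+(r/z)²]^(−5/2) = 1.
Δσ_z = 3×2340/(2π×1.4²) × 1 = 570.03 × 1 = 570 kPa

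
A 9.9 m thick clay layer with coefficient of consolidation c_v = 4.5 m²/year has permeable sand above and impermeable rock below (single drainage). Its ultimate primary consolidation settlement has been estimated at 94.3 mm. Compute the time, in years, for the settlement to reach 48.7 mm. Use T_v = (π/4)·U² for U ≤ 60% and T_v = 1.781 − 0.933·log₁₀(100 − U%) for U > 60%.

t ≈ 4.56 years

Drainage path length: H_d = H = 9.9 m (single drainage).
U = S(t)/S_ult = 48.7/94.3 = 0.5164.
U ≤ 60%: T_v = (π/4)·U² = (π/4)×0.51644² = 0.20947.
t = T_v·H_d²/c_v = 0.20947×9.9²/4.5 = 4.562 years.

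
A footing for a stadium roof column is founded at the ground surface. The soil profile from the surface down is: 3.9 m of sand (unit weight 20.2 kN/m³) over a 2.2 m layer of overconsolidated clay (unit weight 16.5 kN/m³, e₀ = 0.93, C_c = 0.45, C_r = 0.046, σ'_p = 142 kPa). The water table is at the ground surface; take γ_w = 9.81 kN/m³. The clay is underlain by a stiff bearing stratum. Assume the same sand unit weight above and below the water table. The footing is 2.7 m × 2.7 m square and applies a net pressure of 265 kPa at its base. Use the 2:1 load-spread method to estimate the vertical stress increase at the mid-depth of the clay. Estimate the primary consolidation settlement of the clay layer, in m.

Mid-depth of clay below the ground surface: z = 3.9 + 2.2/2 = 5 m.
Total vertical stress at mid-clay: σ_v = 20.2×3.9 + 16.5×1.1 = 96.93 kPa.
Pore pressure: u = 9.81×(5 − 0) = 49.05 kPa.
Initial effective stress: σ'_0 = σ_v − u = 96.93 − 49.05 = 47.88 kPa.
Stress increase at mid-clay by the 2:1 spreading method:
Δσ = qBL/((B+z)(L+z)) = 265×2.7×2.7/((2.7+5)(2.7+5)) = 32.583 kPa
Final effective stress: σ'_f = 47.88 + 32.583 = 80.463 kPa.
σ'_f = 80.463 ≤ σ'_p = 142 kPa, so the clay remains overconsolidated and only the recompression index applies:
S_c = C_r·H/(1+e₀)·log₁₀(σ'_f/σ'_0) = 0.046×2.2/1.93×log₁₀(80.463/47.88)
    = 0.052435 × 0.22544 = 0.01182 m

S_c ≈ 0.0118 m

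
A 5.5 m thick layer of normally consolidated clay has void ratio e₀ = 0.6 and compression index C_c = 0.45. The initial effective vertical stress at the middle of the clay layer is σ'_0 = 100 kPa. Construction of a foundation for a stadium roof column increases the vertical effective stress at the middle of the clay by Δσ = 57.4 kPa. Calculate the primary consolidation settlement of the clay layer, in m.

Final effective stress: σ'_f = σ'_0 + Δσ = 100 + 57.4 = 157.4 kPa.
Normally consolidated clay, so the full stress increment lies on the virgin compression line:
S_c = C_c·H/(1+e₀)·log₁₀(σ'_f/σ'_0) = 0.45×5.5/(1+0.6)×log₁₀(157.4/100)
    = 1.5469 × 0.197 = 0.3047 m

S_c ≈ 0.305 m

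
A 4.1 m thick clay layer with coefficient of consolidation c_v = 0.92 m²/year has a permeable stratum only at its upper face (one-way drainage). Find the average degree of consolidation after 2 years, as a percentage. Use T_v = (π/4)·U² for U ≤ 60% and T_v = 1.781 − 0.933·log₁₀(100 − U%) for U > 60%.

Drainage path length: H_d = H = 4.1 m (single drainage).
T_v = c_v·t/H_d² = 0.92×2/4.1² = 0.10946.
T_v = 0.10946 corresponds to the U ≤ 60% branch:
U = √(4T_v/π) = 0.3733

U ≈ 37.3 %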